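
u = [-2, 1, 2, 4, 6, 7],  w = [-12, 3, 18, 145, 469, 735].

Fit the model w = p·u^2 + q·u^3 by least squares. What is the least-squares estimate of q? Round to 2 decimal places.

q = 2.00

The normal system MᵀM·[p, q]ᵀ = Mᵀw is [[3986, 25608]; [25608, 168530]]·[p, q]ᵀ = [55246, 362932]ᵀ.
Δ = 3986·168530 − 25608² = 15990916.
p = (55246·168530 − 25608·362932)/15990916 = 4161431/3997729; q = (3986·362932 − 25608·55246)/15990916 = 7976846/3997729.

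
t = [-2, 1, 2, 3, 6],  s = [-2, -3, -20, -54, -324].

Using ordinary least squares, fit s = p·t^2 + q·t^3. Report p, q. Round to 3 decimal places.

The normal system XᵀX·[p, q]ᵀ = Xᵀs is [[1410, 8020]; [8020, 47514]]·[p, q]ᵀ = [-12241, -71589]ᵀ.
Determinant 1410·47514 − 8020² = 2674340.
p = ((-12241)·47514 − 8020·(-71589))/2674340 = -3737547/1337170; q = (1410·(-71589) − 8020·(-12241))/2674340 = -276767/267434.

p = -2.795, q = -1.035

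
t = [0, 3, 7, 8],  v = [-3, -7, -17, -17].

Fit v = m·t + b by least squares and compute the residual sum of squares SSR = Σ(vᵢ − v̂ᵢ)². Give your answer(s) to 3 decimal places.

SSR = 3.610

With design matrix X, XᵀX = [[122, 18]; [18, 4]] and Xᵀv = [-276, -44]ᵀ.
Δ = 122·4 − 18² = 164.
m = ((-276)·4 − 18·(-44))/164 = -78/41; b = (122·(-44) − 18·(-276))/164 = -100/41.
Residuals: -23/41, 47/41, -51/41, 27/41; SSR = 148/41.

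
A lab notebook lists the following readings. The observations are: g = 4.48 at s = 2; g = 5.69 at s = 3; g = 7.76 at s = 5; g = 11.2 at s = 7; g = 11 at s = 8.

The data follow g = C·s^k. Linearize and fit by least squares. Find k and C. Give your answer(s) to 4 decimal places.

With ln gᵢ as the transformed response and ln sᵢ as the regressor:
Over the data: Σln s = 7.4265, Σ(ln s)² = 12.3883, Σln g = 10.1011, Σln s·ln g = 15.9348.
Normal system: [[12.3883, 7.4265]; [7.4265, 5]]·[k, ln C]ᵀ = [15.9348, 10.1011]ᵀ.
Solving (det = 6.7880): k = 0.68611, ln C = 1.00114, so C = exp(1.00114) = 2.72137.

k = 0.6861, C = 2.7214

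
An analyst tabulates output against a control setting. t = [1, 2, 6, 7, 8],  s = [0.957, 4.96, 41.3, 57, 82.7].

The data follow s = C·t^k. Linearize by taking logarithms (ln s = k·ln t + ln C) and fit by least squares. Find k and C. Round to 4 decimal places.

k = 2.0873, C = 1.0300

With ln sᵢ as the transformed response and ln tᵢ as the regressor:
XᵀX = [[11.8015, 6.5103]; [6.5103, 5]], rhs = [24.8255, 13.7366]ᵀ  (here Σln t = 6.5103, Σ(ln t)² = 11.8015, Σln s = 13.7366, Σln t·ln s = 24.8255).
Solving (det = 16.6240): k = 2.08727, ln C = 0.02959, so C = exp(0.02959) = 1.03003.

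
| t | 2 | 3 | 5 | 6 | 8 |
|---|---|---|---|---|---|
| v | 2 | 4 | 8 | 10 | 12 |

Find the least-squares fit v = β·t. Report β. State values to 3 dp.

The normal equations are: 138·β = 212.
(Σt·t = 138, Σt·v = 212.)
β = 212/138 = 1.53623.

β = 1.536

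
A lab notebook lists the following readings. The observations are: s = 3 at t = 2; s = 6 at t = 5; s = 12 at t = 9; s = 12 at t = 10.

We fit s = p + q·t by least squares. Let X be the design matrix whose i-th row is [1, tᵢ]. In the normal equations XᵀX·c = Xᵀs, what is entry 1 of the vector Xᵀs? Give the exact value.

33

Entry 1 ↔ basis 1, so (Xᵀs)_{1} = Σᵢ sᵢ = (1)·(3) + (1)·(6) + (1)·(12) + (1)·(12) = 33.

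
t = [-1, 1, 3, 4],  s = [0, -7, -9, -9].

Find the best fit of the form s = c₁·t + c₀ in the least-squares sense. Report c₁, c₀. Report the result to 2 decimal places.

c₁ = -1.78, c₀ = -3.14

Normal-equation sums: Σt·t = 27, Σt = 7, Σ1 = 4.
Right-hand side: Σt·s = -70, Σs = -25.
Determinant 27·4 − 7² = 59.
c₁ = ((-70)·4 − 7·(-25))/59 = -105/59; c₀ = (27·(-25) − 7·(-70))/59 = -185/59.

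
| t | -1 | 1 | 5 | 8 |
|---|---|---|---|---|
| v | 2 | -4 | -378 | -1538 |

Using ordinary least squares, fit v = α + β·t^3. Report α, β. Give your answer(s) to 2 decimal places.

α = -1.49, β = -3.00

Compute the Gram sums: Σ1 = 4, Σt^3 = 637, Σt^3·t^3 = 277771.
And Σv = -1918, Σt^3·v = -834712.
Normal equations: [[4, 637]; [637, 277771]]·[α, β]ᵀ = [-1918, -834712]ᵀ.
Determinant 4·277771 − 637² = 705315.
α = ((-1918)·277771 − 637·(-834712))/705315 = -27006/18085; β = (4·(-834712) − 637·(-1918))/705315 = -705694/235105.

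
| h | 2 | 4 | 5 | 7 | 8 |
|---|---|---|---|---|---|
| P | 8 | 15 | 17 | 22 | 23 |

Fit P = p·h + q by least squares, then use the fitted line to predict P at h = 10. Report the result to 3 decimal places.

Forming MᵀM = [[158, 26]; [26, 5]] and MᵀP = [499, 85]ᵀ gives MᵀM·[p, q]ᵀ = MᵀP.
Δ = 158·5 − 26² = 114.
p = (499·5 − 26·85)/114 = 5/2; q = (158·85 − 26·499)/114 = 4.
At h = 10: P̂ = (5/2)·(10) + (4)·(1) = 29.

P̂ = 29.000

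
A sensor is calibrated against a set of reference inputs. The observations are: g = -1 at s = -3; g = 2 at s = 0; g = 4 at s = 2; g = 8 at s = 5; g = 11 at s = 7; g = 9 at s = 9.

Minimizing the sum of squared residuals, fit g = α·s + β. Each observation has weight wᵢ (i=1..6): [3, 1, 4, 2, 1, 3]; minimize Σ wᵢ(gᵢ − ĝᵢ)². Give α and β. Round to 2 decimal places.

α = 0.91, β = 2.15

From the data, Σwᵢ·s·s = 385, Σwᵢ·s = 43, Σwᵢ·1 = 14.
Moment sums: Σwᵢ·s·g = 441, Σwᵢ·g = 69.
Normal equations: [[385, 43]; [43, 14]]·[α, β]ᵀ = [441, 69]ᵀ.
Determinant 385·14 − 43² = 3541.
α = (441·14 − 43·69)/3541 = 3207/3541; β = (385·69 − 43·441)/3541 = 7602/3541.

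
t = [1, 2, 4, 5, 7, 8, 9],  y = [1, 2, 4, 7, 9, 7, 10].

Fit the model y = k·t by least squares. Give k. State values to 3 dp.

The normal system AᵀA·[k]ᵀ = Aᵀy is [[240]]·[k]ᵀ = [265]ᵀ.
Hence k = 265 / 240 ≈ 1.10417.

k = 1.104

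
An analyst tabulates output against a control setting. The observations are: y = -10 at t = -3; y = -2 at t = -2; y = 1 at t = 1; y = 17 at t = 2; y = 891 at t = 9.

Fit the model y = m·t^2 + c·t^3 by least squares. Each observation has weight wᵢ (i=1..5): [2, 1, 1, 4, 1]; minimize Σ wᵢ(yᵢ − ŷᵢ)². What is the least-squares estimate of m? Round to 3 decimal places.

Compute the Gram sums: Σwᵢ·t^2·t^2 = 6804, Σwᵢ·t^2·t^3 = 58660, Σwᵢ·t^3·t^3 = 533220.
And Σwᵢ·t^2·y = 72256, Σwᵢ·t^3·y = 650640.
XᵀWX·[m, c]ᵀ = XᵀWy becomes [[6804, 58660]; [58660, 533220]]·[m, c]ᵀ = [72256, 650640]ᵀ.
Eliminating c: 533220·(row 1) − 58660·(row 2) gives 187033280·m = 533220·72256 − 58660·650640 = 361801920, so m = 1130631/584479.
Then c = (650640 − 58660·(1130631/584479))/533220 = 84115/83497.

m = 1.934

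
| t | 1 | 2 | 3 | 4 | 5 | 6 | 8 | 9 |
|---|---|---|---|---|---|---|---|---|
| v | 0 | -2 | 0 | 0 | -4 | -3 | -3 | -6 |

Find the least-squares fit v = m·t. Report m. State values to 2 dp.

From the data, Σt·t = 236.
Moment sums: Σt·v = -120.
Hence m = -120 / 236 ≈ -0.508475.

m = -0.51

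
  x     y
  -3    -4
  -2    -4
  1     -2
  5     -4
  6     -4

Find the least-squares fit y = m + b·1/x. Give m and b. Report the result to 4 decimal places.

m = -3.7389, b = 1.3022

Compute the Gram sums: Σ1 = 5, Σ1/x = 8/15, Σ1/x·1/x = 643/450.
And Σy = -18, Σ1/x·y = -2/15.
Normal equations: [[5, 8/15]; [8/15, 643/450]]·[m, b]ᵀ = [-18, -2/15]ᵀ.
Eliminating b: (643/450)·(row 1) − (8/15)·(row 2) gives (343/50)·m = (643/450)·(-18) − (8/15)·(-2/15) = -5771/225, so m = -11542/3087.
Then b = ((-2/15) − (8/15)·(-11542/3087))/(643/450) = 1340/1029.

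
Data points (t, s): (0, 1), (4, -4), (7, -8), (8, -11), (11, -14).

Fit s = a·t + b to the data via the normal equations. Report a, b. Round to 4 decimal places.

a = -1.4000, b = 1.2000

Compute the Gram sums: Σt·t = 250, Σt = 30, Σ1 = 5.
Moment sums: Σt·s = -314, Σs = -36.
AᵀA·[a, b]ᵀ = Aᵀs becomes [[250, 30]; [30, 5]]·[a, b]ᵀ = [-314, -36]ᵀ.
Determinant 250·5 − 30² = 350.
a = ((-314)·5 − 30·(-36))/350 = -7/5; b = (250·(-36) − 30·(-314))/350 = 6/5.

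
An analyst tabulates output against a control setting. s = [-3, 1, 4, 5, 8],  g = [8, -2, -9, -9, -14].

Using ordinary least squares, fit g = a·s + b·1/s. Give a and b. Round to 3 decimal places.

a = -1.864, b = -0.934

Compute the Gram sums: Σs·s = 115, Σs·1/s = 5, Σ1/s·1/s = 17701/14400.
Moment sums: Σs·g = -219, Σ1/s·g = -157/15.
MᵀM·[a, b]ᵀ = Mᵀg becomes [[115, 5]; [5, 17701/14400]]·[a, b]ᵀ = [-219, -157/15]ᵀ.
det = 115·(17701/14400) − 5² = 335123/2880.
a = ((-219)·(17701/14400) − 5·(-157/15))/(335123/2880) = -3122919/1675615; b = (115·(-157/15) − 5·(-219))/(335123/2880) = -312960/335123.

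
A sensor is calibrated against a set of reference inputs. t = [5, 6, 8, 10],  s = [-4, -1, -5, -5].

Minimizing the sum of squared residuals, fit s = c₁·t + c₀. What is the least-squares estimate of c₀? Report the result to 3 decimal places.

c₀ = -0.186

Compute the Gram sums: Σt·t = 225, Σt = 29, Σ1 = 4.
And Σt·s = -116, Σs = -15.
So XᵀX·[c₁, c₀]ᵀ = Xᵀs: [[225, 29]; [29, 4]]·[c₁, c₀]ᵀ = [-116, -15]ᵀ.
Determinant 225·4 − 29² = 59.
c₁ = ((-116)·4 − 29·(-15))/59 = -29/59; c₀ = (225·(-15) − 29·(-116))/59 = -11/59.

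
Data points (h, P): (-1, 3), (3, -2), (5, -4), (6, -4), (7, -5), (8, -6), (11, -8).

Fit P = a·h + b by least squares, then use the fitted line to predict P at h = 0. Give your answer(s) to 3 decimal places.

P̂ = 1.313

Forming AᵀA = [[305, 39]; [39, 7]] and AᵀP = [-224, -26]ᵀ gives AᵀA·[a, b]ᵀ = AᵀP.
Eliminating b: 7·(row 1) − 39·(row 2) gives 614·a = 7·(-224) − 39·(-26) = -554, so a = -277/307.
Then b = ((-26) − 39·(-277/307))/7 = 403/307.
At h = 0: P̂ = (-277/307)·(0) + (403/307)·(1) = 403/307.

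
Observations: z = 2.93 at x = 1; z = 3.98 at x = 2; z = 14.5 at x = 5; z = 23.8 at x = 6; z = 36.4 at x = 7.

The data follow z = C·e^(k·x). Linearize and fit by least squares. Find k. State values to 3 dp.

k = 0.427

Linearized form: ln z = k·x + ln C. From the 5 transformed points,
Σx = 21.0000, Σ(x)² = 115.0000, Σln z = 11.8947, Σx·ln z = 61.3884.
Equations: 115.0000·k + 21.0000·ln C = 61.3884;  21.0000·k + 5·ln C = 11.8947.
Slope k = (n·Σx·ln z − Σx·Σln z)/(n·Σ(x)² − (Σx)²) = (5·61.3884 − 21.0000·11.8947)/134.0000 = 0.42652; ln C = (Σln z − k·Σx)/n = 0.58756.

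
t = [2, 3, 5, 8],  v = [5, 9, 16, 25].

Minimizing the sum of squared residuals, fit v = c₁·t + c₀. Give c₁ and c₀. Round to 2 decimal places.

c₁ = 3.31, c₀ = -1.14

Entries of XᵀX: Σt·t = 102, Σt = 18, Σ1 = 4.
Right-hand side: Σt·v = 317, Σv = 55.
XᵀX·[c₁, c₀]ᵀ = Xᵀv becomes [[102, 18]; [18, 4]]·[c₁, c₀]ᵀ = [317, 55]ᵀ.
det = 102·4 − 18² = 84.
c₁ = (317·4 − 18·55)/84 = 139/42; c₀ = (102·55 − 18·317)/84 = -8/7.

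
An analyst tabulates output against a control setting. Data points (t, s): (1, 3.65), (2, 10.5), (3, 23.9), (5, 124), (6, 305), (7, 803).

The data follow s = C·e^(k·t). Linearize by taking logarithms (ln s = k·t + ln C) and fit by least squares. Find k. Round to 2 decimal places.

k = 0.88

Taking logs, ln s = k·t + ln C, so regress ln s on t.
Σt = 24.0000, Σ(t)² = 124.0000, Σln s = 24.0489, Σt·ln s = 120.7609.
Equations: 124.0000·k + 24.0000·ln C = 120.7609;  24.0000·k + 6·ln C = 24.0489.
Solving (det = 168.0000): k = 0.87733, ln C = 0.49885.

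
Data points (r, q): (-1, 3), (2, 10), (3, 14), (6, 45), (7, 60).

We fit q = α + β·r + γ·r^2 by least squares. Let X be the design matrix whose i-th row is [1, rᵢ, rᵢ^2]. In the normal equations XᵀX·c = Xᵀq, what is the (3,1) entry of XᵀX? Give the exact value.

99

Row 3 ↔ basis r^2, column 1 ↔ basis 1, so (XᵀX)_{3,1} = Σᵢ r^2 = (1)·(1) + (4)·(1) + (9)·(1) + (36)·(1) + (49)·(1) = 99.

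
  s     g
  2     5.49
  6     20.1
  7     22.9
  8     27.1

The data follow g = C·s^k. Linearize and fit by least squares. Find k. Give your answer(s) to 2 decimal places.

k = 1.15

Let Y = ln g. Fitting Y = k·ln s + ln C by least squares:
Σln s = 6.5103, Σ(ln s)² = 11.8015, Σln g = 11.1343, Σln s·ln g = 19.5110.
Equations: 11.8015·k + 6.5103·ln C = 19.5110;  6.5103·k + 4·ln C = 11.1343.
Slope k = (n·Σln s·ln g − Σln s·Σln g)/(n·Σ(ln s)² − (Σln s)²) = (4·19.5110 − 6.5103·11.1343)/4.8225 = 1.15228; ln C = (Σln g − k·Σln s)/n = 0.90817.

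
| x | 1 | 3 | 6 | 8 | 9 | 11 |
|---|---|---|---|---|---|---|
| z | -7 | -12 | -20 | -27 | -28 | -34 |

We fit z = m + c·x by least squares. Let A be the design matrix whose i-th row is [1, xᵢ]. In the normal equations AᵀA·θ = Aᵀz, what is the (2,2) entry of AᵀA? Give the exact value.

Row 2 ↔ basis x, column 2 ↔ basis x, so (AᵀA)_{2,2} = Σᵢ (x)·(x) = (1)·(1) + (3)·(3) + (6)·(6) + (8)·(8) + (9)·(9) + (11)·(11) = 312.

312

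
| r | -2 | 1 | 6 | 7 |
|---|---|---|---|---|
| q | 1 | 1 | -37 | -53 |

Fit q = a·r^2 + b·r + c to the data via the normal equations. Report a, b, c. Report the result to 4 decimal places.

a = -1.0200, b = -0.7843, c = 3.3035

MᵀM·[a, b, c]ᵀ = Mᵀq reads: 3714·a + 552·b + 90·c = -3924;  552·a + 90·b + 12·c = -594;  90·a + 12·b + 4·c = -88.
(Σr^2·r^2 = 3714, Σr^2·r = 552, Σr^2 = 90, Σr·r = 90, Σr = 12, Σ1 = 4, Σr^2·q = -3924, Σr·q = -594, Σq = -88.)
Row-reducing yields a = -662/649, b = -509/649, c = 2144/649.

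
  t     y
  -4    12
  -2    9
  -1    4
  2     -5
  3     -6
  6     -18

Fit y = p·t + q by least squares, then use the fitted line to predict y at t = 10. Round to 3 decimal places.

Compute the Gram sums: Σt·t = 70, Σt = 4, Σ1 = 6.
Right-hand side: Σt·y = -206, Σy = -4.
MᵀM·[p, q]ᵀ = Mᵀy becomes [[70, 4]; [4, 6]]·[p, q]ᵀ = [-206, -4]ᵀ.
Eliminating q: 6·(row 1) − 4·(row 2) gives 404·p = 6·(-206) − 4·(-4) = -1220, so p = -305/101.
Then q = ((-4) − 4·(-305/101))/6 = 136/101.
At t = 10: ŷ = (-305/101)·(10) + (136/101)·(1) = -2914/101.

ŷ = -28.851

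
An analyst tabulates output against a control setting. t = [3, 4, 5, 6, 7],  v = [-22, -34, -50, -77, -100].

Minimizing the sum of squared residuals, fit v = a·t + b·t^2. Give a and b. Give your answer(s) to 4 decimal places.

a = -1.0595, b = -1.8980

XᵀX·[a, b]ᵀ = Xᵀv reads: 135·a + 775·b = -1614;  775·a + 4659·b = -9664.
Δ = 135·4659 − 775² = 28340.
a = ((-1614)·4659 − 775·(-9664))/28340 = -15013/14170; b = (135·(-9664) − 775·(-1614))/28340 = -5379/2834.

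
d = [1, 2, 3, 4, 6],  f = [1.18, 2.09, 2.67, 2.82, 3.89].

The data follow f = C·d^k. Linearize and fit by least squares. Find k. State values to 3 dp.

With ln fᵢ as the transformed response and ln dᵢ as the regressor:
AᵀA = [[6.8196, 4.9698]; [4.9698, 5]], rhs = [5.4611, 4.2799]ᵀ  (here Σln d = 4.9698, Σ(ln d)² = 6.8196, Σln f = 4.2799, Σln d·ln f = 5.4611).
Δ = 6.8196·5 − (4.9698)² = 9.3990; k = (5.4611·5 − 4.9698·4.2799)/9.3990 = 0.64208, ln C = (6.8196·4.2799 − 4.9698·5.4611)/9.3990 = 0.21778.

k = 0.642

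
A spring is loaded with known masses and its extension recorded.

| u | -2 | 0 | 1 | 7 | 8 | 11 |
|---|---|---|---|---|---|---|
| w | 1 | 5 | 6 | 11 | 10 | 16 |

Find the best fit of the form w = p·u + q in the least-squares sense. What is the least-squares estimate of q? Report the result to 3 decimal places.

q = 4.062

Compute the Gram sums: Σu·u = 239, Σu = 25, Σ1 = 6.
Right-hand side: Σu·w = 337, Σw = 49.
Normal equations: [[239, 25]; [25, 6]]·[p, q]ᵀ = [337, 49]ᵀ.
Δ = 239·6 − 25² = 809.
p = (337·6 − 25·49)/809 = 797/809; q = (239·49 − 25·337)/809 = 3286/809.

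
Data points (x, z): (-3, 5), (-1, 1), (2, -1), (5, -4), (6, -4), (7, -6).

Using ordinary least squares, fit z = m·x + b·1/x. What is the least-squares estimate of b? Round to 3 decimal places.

b = -0.395

With design matrix M, MᵀM = [[124, 6]; [6, 31957/22050]] and Mᵀz = [-104, -1153/210]ᵀ.
Δ = 124·(31957/22050) − 6² = 1584434/11025.
m = ((-104)·(31957/22050) − 6·(-1153/210))/(1584434/11025) = -1298569/1584434; b = (124·(-1153/210) − 6·(-104))/(1584434/11025) = -313215/792217.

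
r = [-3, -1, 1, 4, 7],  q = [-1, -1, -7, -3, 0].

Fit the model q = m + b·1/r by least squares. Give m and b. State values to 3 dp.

m = -2.366, b = -2.860

Entries of MᵀM: Σ1 = 5, Σ1/r = 5/84, Σ1/r·1/r = 15481/7056.
Right-hand side: Σq = -12, Σ1/r·q = -77/12.
So MᵀM·[m, b]ᵀ = Mᵀq: [[5, 5/84]; [5/84, 15481/7056]]·[m, b]ᵀ = [-12, -77/12]ᵀ.
Δ = 5·(15481/7056) − (5/84)² = 19345/1764.
m = ((-12)·(15481/7056) − (5/84)·(-77/12))/(19345/1764) = -183077/77380; b = (5·(-77/12) − (5/84)·(-12))/(19345/1764) = -11067/3869.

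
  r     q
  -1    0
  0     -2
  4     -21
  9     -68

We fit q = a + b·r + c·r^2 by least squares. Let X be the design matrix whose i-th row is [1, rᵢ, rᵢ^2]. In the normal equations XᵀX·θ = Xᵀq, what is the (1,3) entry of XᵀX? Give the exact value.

98

Row 1 ↔ basis 1, column 3 ↔ basis r^2, so (XᵀX)_{1,3} = Σᵢ r^2 = (1)·(1) + (1)·(0) + (1)·(16) + (1)·(81) = 98.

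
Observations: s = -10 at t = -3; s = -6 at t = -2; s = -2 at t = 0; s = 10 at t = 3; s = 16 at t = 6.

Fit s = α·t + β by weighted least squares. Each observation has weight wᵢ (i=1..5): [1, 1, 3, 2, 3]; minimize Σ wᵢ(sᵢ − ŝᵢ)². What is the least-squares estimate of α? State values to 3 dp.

α = 2.941

Entries of MᵀWM: Σwᵢ·t·t = 139, Σwᵢ·t = 19, Σwᵢ·1 = 10.
For MᵀWs: Σwᵢ·t·s = 390, Σwᵢ·s = 46.
Normal equations: [[139, 19]; [19, 10]]·[α, β]ᵀ = [390, 46]ᵀ.
Determinant 139·10 − 19² = 1029.
α = (390·10 − 19·46)/1029 = 3026/1029; β = (139·46 − 19·390)/1029 = -1016/1029.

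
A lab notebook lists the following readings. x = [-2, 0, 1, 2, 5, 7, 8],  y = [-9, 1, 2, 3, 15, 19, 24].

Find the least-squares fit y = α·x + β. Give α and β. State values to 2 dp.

α = 3.11, β = -1.46

Normal-equation sums: Σx·x = 147, Σx = 21, Σ1 = 7.
Moment sums: Σx·y = 426, Σy = 55.
So MᵀM·[α, β]ᵀ = Mᵀy: [[147, 21]; [21, 7]]·[α, β]ᵀ = [426, 55]ᵀ.
Eliminating β: 7·(row 1) − 21·(row 2) gives 588·α = 7·426 − 21·55 = 1827, so α = 87/28.
Then β = (55 − 21·(87/28))/7 = -41/28.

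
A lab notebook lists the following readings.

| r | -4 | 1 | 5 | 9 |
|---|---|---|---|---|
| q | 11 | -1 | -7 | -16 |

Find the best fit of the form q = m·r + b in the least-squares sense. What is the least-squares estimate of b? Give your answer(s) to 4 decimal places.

b = 2.3315

With design matrix A, AᵀA = [[123, 11]; [11, 4]] and Aᵀq = [-224, -13]ᵀ.
Δ = 123·4 − 11² = 371.
m = ((-224)·4 − 11·(-13))/371 = -753/371; b = (123·(-13) − 11·(-224))/371 = 865/371.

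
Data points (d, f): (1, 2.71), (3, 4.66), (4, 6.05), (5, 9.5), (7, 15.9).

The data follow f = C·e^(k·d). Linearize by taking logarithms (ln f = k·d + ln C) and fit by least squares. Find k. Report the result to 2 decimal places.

With ln fᵢ as the transformed response and dᵢ as the regressor:
AᵀA = [[100.0000, 20.0000]; [20.0000, 5]], rhs = [43.4349, 9.3536]ᵀ  (here Σd = 20.0000, Σ(d)² = 100.0000, Σln f = 9.3536, Σd·ln f = 43.4349).
Solving (det = 100.0000): k = 0.30102, ln C = 0.66665.

k = 0.30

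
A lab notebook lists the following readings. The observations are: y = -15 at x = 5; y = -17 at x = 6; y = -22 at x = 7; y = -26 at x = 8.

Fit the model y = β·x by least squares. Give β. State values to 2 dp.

Entries of MᵀM: Σx·x = 174.
Right-hand side: Σx·y = -539.
So MᵀM·[β]ᵀ = Mᵀy: [[174]]·[β]ᵀ = [-539]ᵀ.
Hence β = -539 / 174 ≈ -3.0977.

β = -3.10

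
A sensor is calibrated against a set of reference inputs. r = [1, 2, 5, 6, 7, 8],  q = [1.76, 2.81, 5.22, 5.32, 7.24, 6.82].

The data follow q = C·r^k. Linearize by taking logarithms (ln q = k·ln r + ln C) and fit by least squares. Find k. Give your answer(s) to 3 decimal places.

With ln qᵢ as the transformed response and ln rᵢ as the regressor:
XᵀX = [[14.3918, 8.1197]; [8.1197, 6]], rhs = [14.2150, 8.8219]ᵀ  (here Σln r = 8.1197, Σ(ln r)² = 14.3918, Σln q = 8.8219, Σln r·ln q = 14.2150).
Solving (det = 20.4213): k = 0.66884, ln C = 0.56519.

k = 0.669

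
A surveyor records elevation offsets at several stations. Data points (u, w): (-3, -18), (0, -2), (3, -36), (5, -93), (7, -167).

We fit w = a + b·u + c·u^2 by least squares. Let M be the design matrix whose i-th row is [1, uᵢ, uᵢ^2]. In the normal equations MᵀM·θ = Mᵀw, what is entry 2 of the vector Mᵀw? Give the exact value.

Entry 2 ↔ basis u, so (Mᵀw)_{2} = Σᵢ (u)·wᵢ = (-3)·(-18) + (0)·(-2) + (3)·(-36) + (5)·(-93) + (7)·(-167) = -1688.

-1688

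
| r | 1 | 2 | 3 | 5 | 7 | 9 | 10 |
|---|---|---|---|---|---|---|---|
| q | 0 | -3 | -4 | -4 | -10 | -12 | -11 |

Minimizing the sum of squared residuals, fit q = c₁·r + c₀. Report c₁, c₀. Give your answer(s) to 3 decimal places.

c₁ = -1.272, c₀ = 0.440

From the data, Σr·r = 269, Σr = 37, Σ1 = 7.
Moment sums: Σr·q = -326, Σq = -44.
AᵀA·[c₁, c₀]ᵀ = Aᵀq becomes [[269, 37]; [37, 7]]·[c₁, c₀]ᵀ = [-326, -44]ᵀ.
Eliminating c₀: 7·(row 1) − 37·(row 2) gives 514·c₁ = 7·(-326) − 37·(-44) = -654, so c₁ = -327/257.
Then c₀ = ((-44) − 37·(-327/257))/7 = 113/257.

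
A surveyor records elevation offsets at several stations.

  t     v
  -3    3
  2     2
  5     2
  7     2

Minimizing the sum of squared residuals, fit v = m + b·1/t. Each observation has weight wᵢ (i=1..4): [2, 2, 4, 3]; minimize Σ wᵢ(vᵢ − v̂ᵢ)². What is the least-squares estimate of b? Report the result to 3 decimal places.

b = -1.317

From the data, Σwᵢ·1 = 11, Σwᵢ·1/t = 164/105, Σwᵢ·1/t·1/t = 20803/22050.
Right-hand side: Σwᵢ·v = 24, Σwᵢ·1/t·v = 86/35.
MᵀWM·[m, b]ᵀ = MᵀWv becomes [[11, 164/105]; [164/105, 20803/22050]]·[m, b]ᵀ = [24, 86/35]ᵀ.
Δ = 11·(20803/22050) − (164/105)² = 19449/2450.
m = (24·(20803/22050) − (164/105)·(86/35))/(19449/2450) = 46072/19449; b = (11·(86/35) − (164/105)·24)/(19449/2450) = -8540/6483.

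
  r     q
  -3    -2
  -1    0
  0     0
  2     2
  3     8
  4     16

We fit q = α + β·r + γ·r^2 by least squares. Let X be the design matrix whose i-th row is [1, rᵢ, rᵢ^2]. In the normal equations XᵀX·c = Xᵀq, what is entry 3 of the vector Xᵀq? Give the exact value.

318

Entry 3 ↔ basis r^2, so (Xᵀq)_{3} = Σᵢ (r^2)·qᵢ = (9)·(-2) + (1)·(0) + (0)·(0) + (4)·(2) + (9)·(8) + (16)·(16) = 318.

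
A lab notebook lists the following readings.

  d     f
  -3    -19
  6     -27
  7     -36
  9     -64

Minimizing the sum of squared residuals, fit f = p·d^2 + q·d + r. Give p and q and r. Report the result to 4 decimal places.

p = -0.9711, q = 2.0985, r = -3.9804

Entries of MᵀM: Σd^2·d^2 = 10339, Σd^2·d = 1261, Σd^2 = 175, Σd·d = 175, Σd = 19, Σ1 = 4.
Right-hand side: Σd^2·f = -8091, Σd·f = -933, Σf = -146.
Normal equations: [[10339, 1261, 175]; [1261, 175, 19]; [175, 19, 4]]·[p, q, r]ᵀ = [-8091, -933, -146]ᵀ.
Row-reducing yields p = -27631/28452, q = 59707/28452, r = -18875/4742.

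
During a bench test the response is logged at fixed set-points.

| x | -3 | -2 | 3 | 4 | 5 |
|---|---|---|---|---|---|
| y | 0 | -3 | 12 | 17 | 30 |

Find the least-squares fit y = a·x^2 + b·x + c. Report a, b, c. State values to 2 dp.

a = 0.93, b = 1.80, c = -2.98

Compute the Gram sums: Σx^2·x^2 = 1059, Σx^2·x = 181, Σx^2 = 63, Σx·x = 63, Σx = 7, Σ1 = 5.
Right-hand side: Σx^2·y = 1118, Σx·y = 260, Σy = 56.
Normal equations: [[1059, 181, 63]; [181, 63, 7]; [63, 7, 5]]·[a, b, c]ᵀ = [1118, 260, 56]ᵀ.
Row-reducing yields a = 6359/6871, b = 12362/6871, c = -20475/6871.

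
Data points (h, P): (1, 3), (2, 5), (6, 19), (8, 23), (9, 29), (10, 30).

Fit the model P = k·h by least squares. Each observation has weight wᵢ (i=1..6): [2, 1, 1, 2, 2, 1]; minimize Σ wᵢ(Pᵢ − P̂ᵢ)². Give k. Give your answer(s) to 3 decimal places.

Forming MᵀWM = [[432]] and MᵀWP = [1320]ᵀ gives MᵀWM·[k]ᵀ = MᵀWP.
Hence k = 1320 / 432 ≈ 3.05556.

k = 3.056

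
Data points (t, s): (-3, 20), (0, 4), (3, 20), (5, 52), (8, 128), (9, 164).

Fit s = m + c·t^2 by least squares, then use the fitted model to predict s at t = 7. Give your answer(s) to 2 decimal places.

Sums needed: Σ1 = 6, Σt^2 = 188, Σt^2·t^2 = 11444.
For Xᵀs: Σs = 388, Σt^2·s = 23136.
So XᵀX·[m, c]ᵀ = Xᵀs: [[6, 188]; [188, 11444]]·[m, c]ᵀ = [388, 23136]ᵀ.
Eliminating c: 11444·(row 1) − 188·(row 2) gives 33320·m = 11444·388 − 188·23136 = 90704, so m = 11338/4165.
Then c = (23136 − 188·(11338/4165))/11444 = 8234/4165.
At t = 7: ŝ = (11338/4165)·(1) + (8234/4165)·(49) = 414804/4165.

ŝ = 99.59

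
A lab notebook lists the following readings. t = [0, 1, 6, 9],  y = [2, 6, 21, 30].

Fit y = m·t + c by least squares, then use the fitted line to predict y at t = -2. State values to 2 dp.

The normal equations are: 118·m + 16·c = 402;  16·m + 4·c = 59.
Eliminating c: 4·(row 1) − 16·(row 2) gives 216·m = 4·402 − 16·59 = 664, so m = 83/27.
Then c = (59 − 16·(83/27))/4 = 265/108.
At t = -2: ŷ = (83/27)·(-2) + (265/108)·(1) = -133/36.

ŷ = -3.69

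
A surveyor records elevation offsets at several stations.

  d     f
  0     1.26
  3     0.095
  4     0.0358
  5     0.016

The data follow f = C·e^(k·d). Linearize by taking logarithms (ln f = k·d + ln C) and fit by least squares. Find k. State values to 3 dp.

Linearized form: ln f = k·d + ln C. From the 4 transformed points,
Over the data: Σd = 12.0000, Σ(d)² = 50.0000, Σln f = -9.5877, Σd·ln f = -41.0567.
Normal system: [[50.0000, 12.0000]; [12.0000, 4]]·[k, ln C]ᵀ = [-41.0567, -9.5877]ᵀ.
Slope k = (n·Σd·ln f − Σd·Σln f)/(n·Σ(d)² − (Σd)²) = (4·-41.0567 − 12.0000·-9.5877)/56.0000 = -0.87811; ln C = (Σln f − k·Σd)/n = 0.23738.

k = -0.878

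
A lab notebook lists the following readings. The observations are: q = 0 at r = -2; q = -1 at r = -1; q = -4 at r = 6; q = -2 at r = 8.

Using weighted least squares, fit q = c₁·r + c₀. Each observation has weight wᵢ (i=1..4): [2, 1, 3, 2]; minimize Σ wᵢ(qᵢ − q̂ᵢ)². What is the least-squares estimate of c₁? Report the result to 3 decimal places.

c₁ = -0.296

The normal system XᵀWX·[c₁, c₀]ᵀ = XᵀWq is [[245, 29]; [29, 8]]·[c₁, c₀]ᵀ = [-103, -17]ᵀ.
det = 245·8 − 29² = 1119.
c₁ = ((-103)·8 − 29·(-17))/1119 = -331/1119; c₀ = (245·(-17) − 29·(-103))/1119 = -1178/1119.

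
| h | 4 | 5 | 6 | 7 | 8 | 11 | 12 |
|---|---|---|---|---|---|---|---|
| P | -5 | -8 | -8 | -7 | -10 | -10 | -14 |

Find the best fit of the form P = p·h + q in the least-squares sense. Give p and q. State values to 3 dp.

Setting ∂/∂p … = 0 gives: 455·p + 53·q = -515;  53·p + 7·q = -62.
det = 455·7 − 53² = 376.
p = ((-515)·7 − 53·(-62))/376 = -319/376; q = (455·(-62) − 53·(-515))/376 = -915/376.

p = -0.848, q = -2.434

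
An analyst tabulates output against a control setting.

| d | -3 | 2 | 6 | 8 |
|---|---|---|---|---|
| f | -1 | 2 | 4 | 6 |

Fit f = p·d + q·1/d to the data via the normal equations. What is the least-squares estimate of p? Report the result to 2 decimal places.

p = 0.71

Forming AᵀA = [[113, 4]; [4, 233/576]] and Aᵀf = [79, 11/4]ᵀ gives AᵀA·[p, q]ᵀ = Aᵀf.
Δ = 113·(233/576) − 4² = 17113/576.
p = (79·(233/576) − 4·(11/4))/(17113/576) = 12071/17113; q = (113·(11/4) − 4·79)/(17113/576) = -3024/17113.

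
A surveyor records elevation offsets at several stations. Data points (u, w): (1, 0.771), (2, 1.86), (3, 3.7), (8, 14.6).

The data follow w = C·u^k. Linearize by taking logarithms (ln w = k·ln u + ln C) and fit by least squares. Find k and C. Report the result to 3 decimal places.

k = 1.427, C = 0.745

Let Y = ln w. Fitting Y = k·ln u + ln C by least squares:
AᵀA = [[6.0115, 3.8712]; [3.8712, 4]], rhs = [7.4425, 4.3499]ᵀ  (here Σln u = 3.8712, Σ(ln u)² = 6.0115, Σln w = 4.3499, Σln u·ln w = 7.4425).
Δ = 6.0115·4 − (3.8712)² = 9.0597; k = (7.4425·4 − 3.8712·4.3499)/9.0597 = 1.42730, ln C = (6.0115·4.3499 − 3.8712·7.4425)/9.0597 = -0.29387, so C = exp(-0.29387) = 0.74537.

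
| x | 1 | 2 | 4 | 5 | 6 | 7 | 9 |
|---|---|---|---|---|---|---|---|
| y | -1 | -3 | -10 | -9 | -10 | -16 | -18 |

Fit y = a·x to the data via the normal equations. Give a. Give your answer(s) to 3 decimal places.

a = -2.009

The normal equations are: 212·a = -426.
Hence a = -426 / 212 ≈ -2.00943.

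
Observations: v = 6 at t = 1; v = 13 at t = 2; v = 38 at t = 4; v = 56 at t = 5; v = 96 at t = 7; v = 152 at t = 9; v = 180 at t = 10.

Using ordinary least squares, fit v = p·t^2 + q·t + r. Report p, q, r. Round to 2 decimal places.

The normal equations are: 19860·p + 2270·q + 276·r = 37082;  2270·p + 276·q + 38·r = 4304;  276·p + 38·q + 7·r = 541.
(Σt^2·t^2 = 19860, Σt^2·t = 2270, Σt^2 = 276, Σt·t = 276, Σt = 38, Σ1 = 7, Σt^2·v = 37082, Σt·v = 4304, Σv = 541.)
Inverting the 3×3 Gram matrix, [p, q, r]ᵀ = [10759/7583, 29609/7583, 1111/7583]ᵀ.

p = 1.42, q = 3.90, r = 0.15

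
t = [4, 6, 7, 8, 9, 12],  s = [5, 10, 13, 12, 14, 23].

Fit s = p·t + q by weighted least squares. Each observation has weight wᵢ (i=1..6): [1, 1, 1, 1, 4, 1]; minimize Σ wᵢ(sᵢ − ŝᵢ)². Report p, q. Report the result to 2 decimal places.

p = 2.00, q = -3.00

The normal equations are: 633·p + 73·q = 1047;  73·p + 9·q = 119.
(Σwᵢ·t·t = 633, Σwᵢ·t = 73, Σwᵢ·1 = 9, Σwᵢ·t·s = 1047, Σwᵢ·s = 119.)
det = 633·9 − 73² = 368.
p = (1047·9 − 73·119)/368 = 2; q = (633·119 − 73·1047)/368 = -3.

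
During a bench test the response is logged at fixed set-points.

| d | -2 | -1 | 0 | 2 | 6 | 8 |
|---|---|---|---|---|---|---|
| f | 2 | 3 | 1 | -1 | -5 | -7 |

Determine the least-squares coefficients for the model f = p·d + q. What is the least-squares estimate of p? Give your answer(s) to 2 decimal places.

Setting ∂/∂p … = 0 gives: 109·p + 13·q = -95;  13·p + 6·q = -7.
(Σd·d = 109, Σd = 13, Σ1 = 6, Σd·f = -95, Σf = -7.)
Eliminating q: 6·(row 1) − 13·(row 2) gives 485·p = 6·(-95) − 13·(-7) = -479, so p = -479/485.
Then q = ((-7) − 13·(-479/485))/6 = 472/485.

p = -0.99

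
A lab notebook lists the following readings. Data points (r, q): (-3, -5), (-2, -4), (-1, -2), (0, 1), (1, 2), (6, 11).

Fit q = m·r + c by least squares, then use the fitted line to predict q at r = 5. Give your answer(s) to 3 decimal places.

q̂ = 9.295

Sums needed: Σr·r = 51, Σr = 1, Σ1 = 6.
Right-hand side: Σr·q = 93, Σq = 3.
XᵀX·[m, c]ᵀ = Xᵀq becomes [[51, 1]; [1, 6]]·[m, c]ᵀ = [93, 3]ᵀ.
Determinant 51·6 − 1² = 305.
m = (93·6 − 1·3)/305 = 111/61; c = (51·3 − 1·93)/305 = 12/61.
At r = 5: q̂ = (111/61)·(5) + (12/61)·(1) = 567/61.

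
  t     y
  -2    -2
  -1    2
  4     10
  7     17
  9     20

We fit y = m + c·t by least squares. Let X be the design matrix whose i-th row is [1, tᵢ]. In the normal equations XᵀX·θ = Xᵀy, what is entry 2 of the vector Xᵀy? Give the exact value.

Entry 2 ↔ basis t, so (Xᵀy)_{2} = Σᵢ (t)·yᵢ = (-2)·(-2) + (-1)·(2) + (4)·(10) + (7)·(17) + (9)·(20) = 341.

341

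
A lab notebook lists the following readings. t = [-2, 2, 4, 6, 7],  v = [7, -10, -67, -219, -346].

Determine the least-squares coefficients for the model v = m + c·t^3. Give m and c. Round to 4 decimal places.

Normal-equation sums: Σ1 = 5, Σt^3 = 623, Σt^3·t^3 = 168529.
Right-hand side: Σv = -635, Σt^3·v = -170406.
XᵀX·[m, c]ᵀ = Xᵀv becomes [[5, 623]; [623, 168529]]·[m, c]ᵀ = [-635, -170406]ᵀ.
Eliminating c: 168529·(row 1) − 623·(row 2) gives 454516·m = 168529·(-635) − 623·(-170406) = -852977, so m = -852977/454516.
Then c = ((-170406) − 623·(-852977/454516))/168529 = -456425/454516.

m = -1.8767, c = -1.0042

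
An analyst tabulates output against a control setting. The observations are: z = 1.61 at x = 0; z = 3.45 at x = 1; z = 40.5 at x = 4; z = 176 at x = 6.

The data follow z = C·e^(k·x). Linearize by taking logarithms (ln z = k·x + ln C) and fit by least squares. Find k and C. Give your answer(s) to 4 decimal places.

Taking logs, ln z = k·x + ln C, so regress ln z on x.
Σx = 11.0000, Σ(x)² = 53.0000, Σln z = 10.5864, Σx·ln z = 47.0665.
Equations: 53.0000·k + 11.0000·ln C = 47.0665;  11.0000·k + 4·ln C = 10.5864.
Δ = 53.0000·4 − (11.0000)² = 91.0000; k = (47.0665·4 − 11.0000·10.5864)/91.0000 = 0.78918, ln C = (53.0000·10.5864 − 11.0000·47.0665)/91.0000 = 0.47635, so C = exp(0.47635) = 1.61018.

k = 0.7892, C = 1.6102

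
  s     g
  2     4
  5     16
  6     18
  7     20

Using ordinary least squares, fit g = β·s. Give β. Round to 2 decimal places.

β = 2.95

From the data, Σs·s = 114.
For Aᵀg: Σs·g = 336.
So AᵀA·[β]ᵀ = Aᵀg: [[114]]·[β]ᵀ = [336]ᵀ.
β = 336/114 = 2.94737.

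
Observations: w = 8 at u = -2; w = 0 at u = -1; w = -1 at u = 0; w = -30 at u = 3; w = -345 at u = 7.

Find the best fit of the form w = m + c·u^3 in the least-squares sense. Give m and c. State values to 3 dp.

m = -1.196, c = -1.003

Entries of AᵀA: Σ1 = 5, Σu^3 = 361, Σu^3·u^3 = 118443.
Moment sums: Σw = -368, Σu^3·w = -119209.
AᵀA·[m, c]ᵀ = Aᵀw becomes [[5, 361]; [361, 118443]]·[m, c]ᵀ = [-368, -119209]ᵀ.
det = 5·118443 − 361² = 461894.
m = ((-368)·118443 − 361·(-119209))/461894 = -552575/461894; c = (5·(-119209) − 361·(-368))/461894 = -463197/461894.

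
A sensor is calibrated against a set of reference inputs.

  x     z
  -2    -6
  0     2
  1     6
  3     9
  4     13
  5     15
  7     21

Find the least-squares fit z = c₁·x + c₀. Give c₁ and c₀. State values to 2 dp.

Entries of AᵀA: Σx·x = 104, Σx = 18, Σ1 = 7.
Moment sums: Σx·z = 319, Σz = 60.
AᵀA·[c₁, c₀]ᵀ = Aᵀz becomes [[104, 18]; [18, 7]]·[c₁, c₀]ᵀ = [319, 60]ᵀ.
Determinant 104·7 − 18² = 404.
c₁ = (319·7 − 18·60)/404 = 1153/404; c₀ = (104·60 − 18·319)/404 = 249/202.

c₁ = 2.85, c₀ = 1.23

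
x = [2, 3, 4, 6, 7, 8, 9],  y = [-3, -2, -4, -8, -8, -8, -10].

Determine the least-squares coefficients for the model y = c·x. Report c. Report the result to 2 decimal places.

Entries of MᵀM: Σx·x = 259.
Moment sums: Σx·y = -286.
So MᵀM·[c]ᵀ = Mᵀy: [[259]]·[c]ᵀ = [-286]ᵀ.
Hence c = -286 / 259 ≈ -1.10425.

c = -1.10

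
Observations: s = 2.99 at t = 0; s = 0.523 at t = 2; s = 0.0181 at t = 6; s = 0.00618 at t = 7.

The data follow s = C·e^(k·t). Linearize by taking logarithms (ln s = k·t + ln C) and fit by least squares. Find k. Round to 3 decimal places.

k = -0.871

Taking logs, ln s = k·t + ln C, so regress ln s on t.
XᵀX = [[89.0000, 15.0000]; [15.0000, 4]], rhs = [-60.9725, -8.6512]ᵀ  (here Σt = 15.0000, Σ(t)² = 89.0000, Σln s = -8.6512, Σt·ln s = -60.9725).
Δ = 89.0000·4 − (15.0000)² = 131.0000; k = (-60.9725·4 − 15.0000·-8.6512)/131.0000 = -0.87116, ln C = (89.0000·-8.6512 − 15.0000·-60.9725)/131.0000 = 1.10406.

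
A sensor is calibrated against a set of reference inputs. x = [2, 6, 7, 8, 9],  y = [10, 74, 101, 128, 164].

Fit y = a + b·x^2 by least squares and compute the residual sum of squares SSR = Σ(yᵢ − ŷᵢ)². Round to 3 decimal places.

Sums needed: Σ1 = 5, Σx^2 = 234, Σx^2·x^2 = 14370.
Moment sums: Σy = 477, Σx^2·y = 29129.
Normal equations: [[5, 234]; [234, 14370]]·[a, b]ᵀ = [477, 29129]ᵀ.
Determinant 5·14370 − 234² = 17094.
a = (477·14370 − 234·29129)/17094 = 912/407; b = (5·29129 − 234·477)/17094 = 4861/2442.
Residuals: -248/1221, 40/407, 271/222, -2000/1221, 425/814; SSR = 10981/2442.

SSR = 4.497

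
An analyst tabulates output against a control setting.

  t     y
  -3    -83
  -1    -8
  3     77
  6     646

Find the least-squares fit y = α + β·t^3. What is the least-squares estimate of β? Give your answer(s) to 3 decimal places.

Sums needed: Σ1 = 4, Σt^3 = 215, Σt^3·t^3 = 48115.
And Σy = 632, Σt^3·y = 143864.
MᵀM·[α, β]ᵀ = Mᵀy becomes [[4, 215]; [215, 48115]]·[α, β]ᵀ = [632, 143864]ᵀ.
Δ = 4·48115 − 215² = 146235.
α = (632·48115 − 215·143864)/146235 = -104416/29247; β = (4·143864 − 215·632)/146235 = 439576/146235.

β = 3.006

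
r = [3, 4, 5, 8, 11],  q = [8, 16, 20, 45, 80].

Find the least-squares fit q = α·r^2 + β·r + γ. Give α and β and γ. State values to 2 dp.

α = 0.52, β = 1.55, γ = -0.31

Setting ∂/∂α … = 0 gives: 19699·α + 2059·β + 235·γ = 13388;  2059·α + 235·β + 31·γ = 1428;  235·α + 31·β + 5·γ = 169.
(Σr^2·r^2 = 19699, Σr^2·r = 2059, Σr^2 = 235, Σr·r = 235, Σr = 31, Σ1 = 5, Σr^2·q = 13388, Σr·q = 1428, Σq = 169.)
Inverting the 3×3 Gram matrix, [α, β, γ]ᵀ = [5207/9984, 15451/9984, -511/1664]ᵀ.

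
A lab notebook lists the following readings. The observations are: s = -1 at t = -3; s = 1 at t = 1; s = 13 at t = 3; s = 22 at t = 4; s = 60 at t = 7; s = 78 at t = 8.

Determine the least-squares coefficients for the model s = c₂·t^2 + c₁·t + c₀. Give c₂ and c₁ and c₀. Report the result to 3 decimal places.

c₂ = 0.961, c₁ = 2.316, c₀ = -2.588

The normal system AᵀA·[c₂, c₁, c₀]ᵀ = Aᵀs is [[6916, 920, 148]; [920, 148, 20]; [148, 20, 6]]·[c₂, c₁, c₀]ᵀ = [8393, 1175, 173]ᵀ.
Solving the 3×3 system (Gaussian elimination) gives c₂ = 60199/62652, c₁ = 145105/62652, c₀ = -27021/10442.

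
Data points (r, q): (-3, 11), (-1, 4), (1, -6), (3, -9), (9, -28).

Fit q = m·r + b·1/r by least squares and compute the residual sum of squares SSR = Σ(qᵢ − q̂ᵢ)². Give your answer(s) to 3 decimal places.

Forming XᵀX = [[101, 5]; [5, 181/81]] and Xᵀq = [-322, -178/9]ᵀ gives XᵀX·[m, b]ᵀ = Xᵀq.
Eliminating b: (181/81)·(row 1) − 5·(row 2) gives (16256/81)·m = (181/81)·(-322) − 5·(-178/9) = -50272/81, so m = -1571/508.
Then b = ((-178/9) − 5·(-1571/508))/(181/81) = -981/508.
Residuals: 137/127, -130/127, -124/127, 117/127, 6/127; SSR = 510/127.

SSR = 4.016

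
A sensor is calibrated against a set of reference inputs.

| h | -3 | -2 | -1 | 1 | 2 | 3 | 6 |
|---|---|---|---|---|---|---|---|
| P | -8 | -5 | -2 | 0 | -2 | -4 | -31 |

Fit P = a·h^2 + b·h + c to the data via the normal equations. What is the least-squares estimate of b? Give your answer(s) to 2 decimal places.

b = 0.56

Sums needed: Σh^2·h^2 = 1492, Σh^2·h = 216, Σh^2 = 64, Σh·h = 64, Σh = 6, Σ1 = 7.
For AᵀP: Σh^2·P = -1254, Σh·P = -166, ΣP = -52.
So AᵀA·[a, b, c]ᵀ = AᵀP: [[1492, 216, 64]; [216, 64, 6]; [64, 6, 7]]·[a, b, c]ᵀ = [-1254, -166, -52]ᵀ.
Inverting the 3×3 Gram matrix, [a, b, c]ᵀ = [-22975/23982, 4475/7994, 1457/1713]ᵀ.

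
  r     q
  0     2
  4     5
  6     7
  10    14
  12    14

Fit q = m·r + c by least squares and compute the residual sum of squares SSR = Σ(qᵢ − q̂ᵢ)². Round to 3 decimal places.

From the data, Σr·r = 296, Σr = 32, Σ1 = 5.
Moment sums: Σr·q = 370, Σq = 42.
Normal equations: [[296, 32]; [32, 5]]·[m, c]ᵀ = [370, 42]ᵀ.
Eliminating c: 5·(row 1) − 32·(row 2) gives 456·m = 5·370 − 32·42 = 506, so m = 253/228.
Then c = (42 − 32·(253/228))/5 = 74/57.
Residuals: 40/57, -14/19, -109/114, 61/38, -35/57; SSR = 559/114.

SSR = 4.904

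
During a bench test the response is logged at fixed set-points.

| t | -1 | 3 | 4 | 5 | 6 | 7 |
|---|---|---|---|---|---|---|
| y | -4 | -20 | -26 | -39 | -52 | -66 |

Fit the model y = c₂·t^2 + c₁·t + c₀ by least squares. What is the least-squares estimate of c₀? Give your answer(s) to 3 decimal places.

The normal system AᵀA·[c₂, c₁, c₀]ᵀ = Aᵀy is [[4660, 774, 136]; [774, 136, 24]; [136, 24, 6]]·[c₂, c₁, c₀]ᵀ = [-6681, -1129, -207]ᵀ.
Inverting the 3×3 Gram matrix, [c₂, c₁, c₀]ᵀ = [-3099/3058, -25961/15290, -72441/15290]ᵀ.

c₀ = -4.738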